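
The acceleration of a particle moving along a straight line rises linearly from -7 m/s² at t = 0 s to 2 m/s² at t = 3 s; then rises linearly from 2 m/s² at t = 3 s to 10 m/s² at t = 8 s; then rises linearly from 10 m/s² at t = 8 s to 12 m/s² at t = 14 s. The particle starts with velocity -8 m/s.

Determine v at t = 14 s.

Δv equals the area under the a-t graph; then v = v₀ + Δv.
0–3 s: ½(-7 + 2)(3) = -7.5 m/s
3–8 s: ½(2 + 10)(5) = 30 m/s
8–14 s: ½(10 + 12)(6) = 66 m/s
Δv = 88.5 m/s, so v(14) = -8 + (88.5) = 80.5 m/s.

80.5 m/s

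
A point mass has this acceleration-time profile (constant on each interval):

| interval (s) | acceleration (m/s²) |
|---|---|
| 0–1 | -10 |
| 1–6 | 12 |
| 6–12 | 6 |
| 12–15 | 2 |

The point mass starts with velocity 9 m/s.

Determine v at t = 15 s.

101 m/s

Δv equals the area under the a-t graph; then v = v₀ + Δv.
0–1 s: -10 × 1 = -10 m/s
1–6 s: 12 × 5 = 60 m/s
6–12 s: 6 × 6 = 36 m/s
12–15 s: 2 × 3 = 6 m/s
Δv = 92 m/s, so v(15) = 9 + (92) = 101 m/s.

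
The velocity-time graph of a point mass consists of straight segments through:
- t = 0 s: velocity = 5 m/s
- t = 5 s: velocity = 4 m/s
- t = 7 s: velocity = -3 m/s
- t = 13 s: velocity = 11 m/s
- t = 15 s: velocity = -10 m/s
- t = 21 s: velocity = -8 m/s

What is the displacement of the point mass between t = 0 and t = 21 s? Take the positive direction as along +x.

Net displacement equals the area under the velocity-time graph (areas below the axis count negative).
0–5 s: ½(5 + 4)(5) = 22.5 m
5–7 s: ½(4 + -3)(2) = 1 m
7–13 s: ½(-3 + 11)(6) = 24 m
13–15 s: ½(11 + -10)(2) = 1 m
15–21 s: ½(-10 + -8)(6) = -54 m
Net displacement = -5.5 m

-5.5 m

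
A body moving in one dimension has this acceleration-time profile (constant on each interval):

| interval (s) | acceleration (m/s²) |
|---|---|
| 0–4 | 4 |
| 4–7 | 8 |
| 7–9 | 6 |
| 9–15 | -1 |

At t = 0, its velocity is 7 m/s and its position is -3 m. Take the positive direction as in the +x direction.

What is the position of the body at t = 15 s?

604 m

On each constant-a segment, Δv = aΔt and Δx = v₀Δt + ½aΔt²; chain segment to segment.
0–4 s: v starts 7 m/s; Δx = 7·4 + ½·4·4² = 60 m; v ends 23 m/s.
4–7 s: v starts 23 m/s; Δx = 23·3 + ½·8·3² = 105 m; v ends 47 m/s.
7–9 s: v starts 47 m/s; Δx = 47·2 + ½·6·2² = 106 m; v ends 59 m/s.
9–15 s: v starts 59 m/s; Δx = 59·6 + ½·-1·6² = 336 m; v ends 53 m/s.
x(15) = -3 + Σ Δx = 604 m.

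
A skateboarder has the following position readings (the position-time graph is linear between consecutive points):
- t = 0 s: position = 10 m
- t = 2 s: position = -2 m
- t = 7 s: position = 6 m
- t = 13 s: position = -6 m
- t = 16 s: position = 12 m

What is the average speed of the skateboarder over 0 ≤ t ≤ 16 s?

3.125 m/s

Average speed = (total path length)/(elapsed time); on a piecewise-linear x-t graph the path length is Σ|Δx|.
0–2 s: |Δx| = |-2 − 10| = 12 m
2–7 s: |Δx| = |6 − -2| = 8 m
7–13 s: |Δx| = |-6 − 6| = 12 m
13–16 s: |Δx| = |12 − -6| = 18 m
Total path = 50 m; average speed = 50/16 = 3.125 m/s.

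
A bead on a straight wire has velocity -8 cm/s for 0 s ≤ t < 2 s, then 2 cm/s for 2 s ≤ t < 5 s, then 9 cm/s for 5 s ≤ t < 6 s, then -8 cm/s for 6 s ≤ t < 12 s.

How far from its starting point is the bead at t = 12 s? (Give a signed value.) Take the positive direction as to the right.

-49 cm

Displacement is the signed area under the v-t curve.
0–2 s: -8 × 2 = -16 cm
2–5 s: 2 × 3 = 6 cm
5–6 s: 9 × 1 = 9 cm
6–12 s: -8 × 6 = -48 cm
Net displacement = -49 cm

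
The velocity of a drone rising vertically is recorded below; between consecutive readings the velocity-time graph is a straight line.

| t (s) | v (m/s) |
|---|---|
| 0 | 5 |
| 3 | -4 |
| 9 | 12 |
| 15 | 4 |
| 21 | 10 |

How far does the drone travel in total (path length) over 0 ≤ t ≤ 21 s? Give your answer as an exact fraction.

Total distance travelled is ∫|v| dt — sum the magnitudes of each area piece.
0–3 s: v = 0 at t = 5/3 s; triangle areas 25/6 + 8/3 = 41/6 m
3–9 s: v = 0 at t = 4.5 s; triangle areas 3 + 27 = 30 m
9–15 s: |½(12 + 4)(6)| = 48 m
15–21 s: |½(4 + 10)(6)| = 42 m
Total distance = 761/6 m

761/6 m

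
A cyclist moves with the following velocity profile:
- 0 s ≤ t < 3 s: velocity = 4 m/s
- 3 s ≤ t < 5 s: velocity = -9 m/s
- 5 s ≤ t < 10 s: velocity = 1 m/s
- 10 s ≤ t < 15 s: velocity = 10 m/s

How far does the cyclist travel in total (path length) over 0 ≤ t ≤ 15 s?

85 m

Distance (not displacement) is the total path length: add the absolute areas under v-t.
0–3 s: |4| × 3 = 12 m
3–5 s: |-9| × 2 = 18 m
5–10 s: |1| × 5 = 5 m
10–15 s: |10| × 5 = 50 m
Total distance = 85 m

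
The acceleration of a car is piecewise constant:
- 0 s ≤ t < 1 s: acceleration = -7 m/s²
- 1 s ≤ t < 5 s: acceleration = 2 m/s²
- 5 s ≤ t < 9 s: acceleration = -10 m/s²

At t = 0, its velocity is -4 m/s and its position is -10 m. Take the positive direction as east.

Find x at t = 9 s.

-137.5 m

On each constant-a segment, Δv = aΔt and Δx = v₀Δt + ½aΔt²; chain segment to segment.
0–1 s: v starts -4 m/s; Δx = -4·1 + ½·-7·1² = -7.5 m; v ends -11 m/s.
1–5 s: v starts -11 m/s; Δx = -11·4 + ½·2·4² = -28 m; v ends -3 m/s.
5–9 s: v starts -3 m/s; Δx = -3·4 + ½·-10·4² = -92 m; v ends -43 m/s.
x(9) = -10 + Σ Δx = -137.5 m.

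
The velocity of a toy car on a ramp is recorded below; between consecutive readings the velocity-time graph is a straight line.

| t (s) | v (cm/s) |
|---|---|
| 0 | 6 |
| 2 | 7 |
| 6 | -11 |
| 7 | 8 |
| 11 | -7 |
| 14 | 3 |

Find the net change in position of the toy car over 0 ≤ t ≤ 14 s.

Net displacement equals the area under the velocity-time graph (areas below the axis count negative).
0–2 s: ½(6 + 7)(2) = 13 cm
2–6 s: ½(7 + -11)(4) = -8 cm
6–7 s: ½(-11 + 8)(1) = -1.5 cm
7–11 s: ½(8 + -7)(4) = 2 cm
11–14 s: ½(-7 + 3)(3) = -6 cm
Net displacement = -0.5 cm

-0.5 cm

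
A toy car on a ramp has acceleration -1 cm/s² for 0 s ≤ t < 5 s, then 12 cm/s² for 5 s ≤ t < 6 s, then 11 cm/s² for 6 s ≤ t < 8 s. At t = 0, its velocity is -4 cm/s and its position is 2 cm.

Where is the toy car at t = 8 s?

On each constant-a segment, Δv = aΔt and Δx = v₀Δt + ½aΔt²; chain segment to segment.
0–5 s: v starts -4 cm/s; Δx = -4·5 + ½·-1·5² = -32.5 cm; v ends -9 cm/s.
5–6 s: v starts -9 cm/s; Δx = -9·1 + ½·12·1² = -3 cm; v ends 3 cm/s.
6–8 s: v starts 3 cm/s; Δx = 3·2 + ½·11·2² = 28 cm; v ends 25 cm/s.
x(8) = 2 + Σ Δx = -5.5 cm.

-5.5 cm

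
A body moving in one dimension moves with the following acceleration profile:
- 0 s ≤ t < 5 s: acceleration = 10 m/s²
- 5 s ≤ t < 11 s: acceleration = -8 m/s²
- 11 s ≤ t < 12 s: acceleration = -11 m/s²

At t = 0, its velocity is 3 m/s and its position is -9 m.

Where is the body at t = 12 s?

304.5 m

On each constant-a segment, Δv = aΔt and Δx = v₀Δt + ½aΔt²; chain segment to segment.
0–5 s: v starts 3 m/s; Δx = 3·5 + ½·10·5² = 140 m; v ends 53 m/s.
5–11 s: v starts 53 m/s; Δx = 53·6 + ½·-8·6² = 174 m; v ends 5 m/s.
11–12 s: v starts 5 m/s; Δx = 5·1 + ½·-11·1² = -0.5 m; v ends -6 m/s.
x(12) = -9 + Σ Δx = 304.5 m.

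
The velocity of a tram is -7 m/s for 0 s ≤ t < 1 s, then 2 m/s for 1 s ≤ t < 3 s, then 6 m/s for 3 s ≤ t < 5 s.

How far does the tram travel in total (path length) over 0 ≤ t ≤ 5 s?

23 m

Distance (not displacement) is the total path length: add the absolute areas under v-t.
0–1 s: |-7| × 1 = 7 m
1–3 s: |2| × 2 = 4 m
3–5 s: |6| × 2 = 12 m
Total distance = 23 m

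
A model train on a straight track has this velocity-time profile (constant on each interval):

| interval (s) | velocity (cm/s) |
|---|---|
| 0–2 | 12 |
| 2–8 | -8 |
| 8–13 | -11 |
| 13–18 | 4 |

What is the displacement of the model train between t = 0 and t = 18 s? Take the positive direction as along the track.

Net displacement equals the area under the velocity-time graph (areas below the axis count negative).
0–2 s: 12 × 2 = 24 cm
2–8 s: -8 × 6 = -48 cm
8–13 s: -11 × 5 = -55 cm
13–18 s: 4 × 5 = 20 cm
Net displacement = -59 cm

-59 cm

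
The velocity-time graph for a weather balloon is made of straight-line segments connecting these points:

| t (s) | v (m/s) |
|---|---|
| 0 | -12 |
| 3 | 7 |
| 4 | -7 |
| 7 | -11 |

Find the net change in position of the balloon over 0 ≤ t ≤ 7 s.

-34.5 m

Net displacement equals the area under the velocity-time graph (areas below the axis count negative).
0–3 s: ½(-12 + 7)(3) = -7.5 m
3–4 s: ½(7 + -7)(1) = 0 m
4–7 s: ½(-7 + -11)(3) = -27 m
Net displacement = -34.5 m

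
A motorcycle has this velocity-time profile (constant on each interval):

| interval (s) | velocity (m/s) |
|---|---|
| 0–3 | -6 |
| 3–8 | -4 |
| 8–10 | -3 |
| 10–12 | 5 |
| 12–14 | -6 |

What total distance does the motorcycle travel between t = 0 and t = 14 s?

Total distance travelled is ∫|v| dt — sum the magnitudes of each area piece.
0–3 s: |-6| × 3 = 18 m
3–8 s: |-4| × 5 = 20 m
8–10 s: |-3| × 2 = 6 m
10–12 s: |5| × 2 = 10 m
12–14 s: |-6| × 2 = 12 m
Total distance = 66 m

66 m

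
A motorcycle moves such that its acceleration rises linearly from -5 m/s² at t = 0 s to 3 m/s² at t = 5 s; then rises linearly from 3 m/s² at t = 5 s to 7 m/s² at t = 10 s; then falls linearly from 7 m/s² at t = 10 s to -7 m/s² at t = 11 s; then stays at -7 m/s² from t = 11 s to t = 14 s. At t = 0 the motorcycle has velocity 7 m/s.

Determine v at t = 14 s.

6 m/s

Δv equals the area under the a-t graph; then v = v₀ + Δv.
0–5 s: ½(-5 + 3)(5) = -5 m/s
5–10 s: ½(3 + 7)(5) = 25 m/s
10–11 s: ½(7 + -7)(1) = 0 m/s
11–14 s: -7 × 3 = -21 m/s
Δv = -1 m/s, so v(14) = 7 + (-1) = 6 m/s.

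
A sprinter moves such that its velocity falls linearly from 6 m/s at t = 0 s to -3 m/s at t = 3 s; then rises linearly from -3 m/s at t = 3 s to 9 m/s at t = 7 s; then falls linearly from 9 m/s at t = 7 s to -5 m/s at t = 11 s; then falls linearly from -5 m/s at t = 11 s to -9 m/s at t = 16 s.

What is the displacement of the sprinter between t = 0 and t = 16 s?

Net displacement equals the area under the velocity-time graph (areas below the axis count negative).
0–3 s: ½(6 + -3)(3) = 4.5 m
3–7 s: ½(-3 + 9)(4) = 12 m
7–11 s: ½(9 + -5)(4) = 8 m
11–16 s: ½(-5 + -9)(5) = -35 m
Net displacement = -10.5 m

-10.5 m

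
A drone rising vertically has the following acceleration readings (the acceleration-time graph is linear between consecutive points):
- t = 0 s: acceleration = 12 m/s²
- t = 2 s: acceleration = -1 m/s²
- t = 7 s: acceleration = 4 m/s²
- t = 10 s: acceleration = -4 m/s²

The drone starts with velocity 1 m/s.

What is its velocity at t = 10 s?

19.5 m/s

Δv equals the area under the a-t graph; then v = v₀ + Δv.
0–2 s: ½(12 + -1)(2) = 11 m/s
2–7 s: ½(-1 + 4)(5) = 7.5 m/s
7–10 s: ½(4 + -4)(3) = 0 m/s
Δv = 18.5 m/s, so v(10) = 1 + (18.5) = 19.5 m/s.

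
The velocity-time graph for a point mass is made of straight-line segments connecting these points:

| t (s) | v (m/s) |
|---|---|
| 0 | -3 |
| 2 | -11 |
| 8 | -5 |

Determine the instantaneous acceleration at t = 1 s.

Acceleration is the slope of the v-t graph on 0–2 s: (-11 − -3)/(2 − 0) = -4 m/s².

-4 m/s²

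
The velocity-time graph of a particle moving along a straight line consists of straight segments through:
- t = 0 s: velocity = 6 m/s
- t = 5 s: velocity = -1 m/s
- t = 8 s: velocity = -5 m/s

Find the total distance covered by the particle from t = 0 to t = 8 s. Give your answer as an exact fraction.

Total distance travelled is ∫|v| dt — sum the magnitudes of each area piece.
0–5 s: v = 0 at t = 30/7 s; triangle areas 90/7 + 5/14 = 185/14 m
5–8 s: |½(-1 + -5)(3)| = 9 m
Total distance = 311/14 m

311/14 m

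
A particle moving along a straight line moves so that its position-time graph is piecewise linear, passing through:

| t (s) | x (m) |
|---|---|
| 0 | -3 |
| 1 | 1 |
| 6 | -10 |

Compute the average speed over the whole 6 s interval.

Average speed = (total path length)/(elapsed time); on a piecewise-linear x-t graph the path length is Σ|Δx|.
0–1 s: |Δx| = |1 − -3| = 4 m
1–6 s: |Δx| = |-10 − 1| = 11 m
Total path = 15 m; average speed = 15/6 = 2.5 m/s.

2.5 m/s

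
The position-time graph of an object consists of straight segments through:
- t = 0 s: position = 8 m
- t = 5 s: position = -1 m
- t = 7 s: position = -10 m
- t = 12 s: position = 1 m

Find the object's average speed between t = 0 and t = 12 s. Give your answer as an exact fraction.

Average speed = (total path length)/(elapsed time); on a piecewise-linear x-t graph the path length is Σ|Δx|.
0–5 s: |Δx| = |-1 − 8| = 9 m
5–7 s: |Δx| = |-10 − -1| = 9 m
7–12 s: |Δx| = |1 − -10| = 11 m
Total path = 29 m; average speed = 29/12 = 29/12 m/s.

29/12 m/s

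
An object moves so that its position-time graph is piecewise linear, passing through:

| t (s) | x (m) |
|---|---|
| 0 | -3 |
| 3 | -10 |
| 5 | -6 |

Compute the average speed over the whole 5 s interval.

2.2 m/s

Average speed = (total path length)/(elapsed time); on a piecewise-linear x-t graph the path length is Σ|Δx|.
0–3 s: |Δx| = |-10 − -3| = 7 m
3–5 s: |Δx| = |-6 − -10| = 4 m
Total path = 11 m; average speed = 11/5 = 2.2 m/s.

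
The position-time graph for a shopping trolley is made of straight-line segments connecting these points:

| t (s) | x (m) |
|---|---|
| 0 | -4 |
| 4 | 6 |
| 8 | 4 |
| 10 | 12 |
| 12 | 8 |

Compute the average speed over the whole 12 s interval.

Average speed = (total path length)/(elapsed time); on a piecewise-linear x-t graph the path length is Σ|Δx|.
0–4 s: |Δx| = |6 − -4| = 10 m
4–8 s: |Δx| = |4 − 6| = 2 m
8–10 s: |Δx| = |12 − 4| = 8 m
10–12 s: |Δx| = |8 − 12| = 4 m
Total path = 24 m; average speed = 24/12 = 2 m/s.

2 m/s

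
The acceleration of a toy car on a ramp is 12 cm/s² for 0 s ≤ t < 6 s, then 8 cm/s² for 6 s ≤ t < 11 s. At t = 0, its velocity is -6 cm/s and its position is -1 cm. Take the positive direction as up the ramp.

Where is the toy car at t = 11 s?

609 cm

On each constant-a segment, Δv = aΔt and Δx = v₀Δt + ½aΔt²; chain segment to segment.
0–6 s: v starts -6 cm/s; Δx = -6·6 + ½·12·6² = 180 cm; v ends 66 cm/s.
6–11 s: v starts 66 cm/s; Δx = 66·5 + ½·8·5² = 430 cm; v ends 106 cm/s.
x(11) = -1 + Σ Δx = 609 cm.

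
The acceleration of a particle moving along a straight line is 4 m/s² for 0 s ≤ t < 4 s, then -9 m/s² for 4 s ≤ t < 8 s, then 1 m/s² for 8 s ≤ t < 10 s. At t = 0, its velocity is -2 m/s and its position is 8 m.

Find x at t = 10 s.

On each constant-a segment, Δv = aΔt and Δx = v₀Δt + ½aΔt²; chain segment to segment.
0–4 s: v starts -2 m/s; Δx = -2·4 + ½·4·4² = 24 m; v ends 14 m/s.
4–8 s: v starts 14 m/s; Δx = 14·4 + ½·-9·4² = -16 m; v ends -22 m/s.
8–10 s: v starts -22 m/s; Δx = -22·2 + ½·1·2² = -42 m; v ends -20 m/s.
x(10) = 8 + Σ Δx = -26 m.

-26 m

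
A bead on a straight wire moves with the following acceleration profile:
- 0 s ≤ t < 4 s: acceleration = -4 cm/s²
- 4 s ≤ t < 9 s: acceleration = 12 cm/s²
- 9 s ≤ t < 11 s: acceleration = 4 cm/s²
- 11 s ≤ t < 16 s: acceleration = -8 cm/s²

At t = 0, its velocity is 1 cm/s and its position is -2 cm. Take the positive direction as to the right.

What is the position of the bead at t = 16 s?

On each constant-a segment, Δv = aΔt and Δx = v₀Δt + ½aΔt²; chain segment to segment.
0–4 s: v starts 1 cm/s; Δx = 1·4 + ½·-4·4² = -28 cm; v ends -15 cm/s.
4–9 s: v starts -15 cm/s; Δx = -15·5 + ½·12·5² = 75 cm; v ends 45 cm/s.
9–11 s: v starts 45 cm/s; Δx = 45·2 + ½·4·2² = 98 cm; v ends 53 cm/s.
11–16 s: v starts 53 cm/s; Δx = 53·5 + ½·-8·5² = 165 cm; v ends 13 cm/s.
x(16) = -2 + Σ Δx = 308 cm.

308 cm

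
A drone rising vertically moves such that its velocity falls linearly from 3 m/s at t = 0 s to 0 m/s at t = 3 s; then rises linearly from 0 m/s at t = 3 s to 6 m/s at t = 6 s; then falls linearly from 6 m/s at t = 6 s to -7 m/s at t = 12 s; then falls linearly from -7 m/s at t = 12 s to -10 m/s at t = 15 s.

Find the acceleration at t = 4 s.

Acceleration is the slope of the v-t graph on 3–6 s: (6 − 0)/(6 − 3) = 2 m/s².

2 m/s²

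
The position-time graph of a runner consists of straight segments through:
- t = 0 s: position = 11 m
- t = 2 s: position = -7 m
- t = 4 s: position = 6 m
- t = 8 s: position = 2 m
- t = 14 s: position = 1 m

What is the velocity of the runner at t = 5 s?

Velocity is the slope of the x-t graph on 4–8 s: (2 − 6)/(8 − 4) = -1 m/s.

-1 m/s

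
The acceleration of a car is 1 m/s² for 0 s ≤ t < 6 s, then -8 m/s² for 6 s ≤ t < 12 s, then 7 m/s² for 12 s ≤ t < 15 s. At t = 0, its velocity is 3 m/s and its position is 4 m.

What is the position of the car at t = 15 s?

-135.5 m

On each constant-a segment, Δv = aΔt and Δx = v₀Δt + ½aΔt²; chain segment to segment.
0–6 s: v starts 3 m/s; Δx = 3·6 + ½·1·6² = 36 m; v ends 9 m/s.
6–12 s: v starts 9 m/s; Δx = 9·6 + ½·-8·6² = -90 m; v ends -39 m/s.
12–15 s: v starts -39 m/s; Δx = -39·3 + ½·7·3² = -85.5 m; v ends -18 m/s.
x(15) = 4 + Σ Δx = -135.5 m.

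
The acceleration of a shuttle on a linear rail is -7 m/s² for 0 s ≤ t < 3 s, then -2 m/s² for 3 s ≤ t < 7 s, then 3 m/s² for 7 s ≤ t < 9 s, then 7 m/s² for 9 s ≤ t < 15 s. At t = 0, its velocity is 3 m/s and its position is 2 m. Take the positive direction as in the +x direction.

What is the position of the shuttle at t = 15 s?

On each constant-a segment, Δv = aΔt and Δx = v₀Δt + ½aΔt²; chain segment to segment.
0–3 s: v starts 3 m/s; Δx = 3·3 + ½·-7·3² = -22.5 m; v ends -18 m/s.
3–7 s: v starts -18 m/s; Δx = -18·4 + ½·-2·4² = -88 m; v ends -26 m/s.
7–9 s: v starts -26 m/s; Δx = -26·2 + ½·3·2² = -46 m; v ends -20 m/s.
9–15 s: v starts -20 m/s; Δx = -20·6 + ½·7·6² = 6 m; v ends 22 m/s.
x(15) = 2 + Σ Δx = -148.5 m.

-148.5 m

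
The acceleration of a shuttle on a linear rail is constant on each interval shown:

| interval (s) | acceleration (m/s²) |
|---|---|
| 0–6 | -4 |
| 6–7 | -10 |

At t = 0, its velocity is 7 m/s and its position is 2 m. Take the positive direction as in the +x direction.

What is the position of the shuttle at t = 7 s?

-50 m

On each constant-a segment, Δv = aΔt and Δx = v₀Δt + ½aΔt²; chain segment to segment.
0–6 s: v starts 7 m/s; Δx = 7·6 + ½·-4·6² = -30 m; v ends -17 m/s.
6–7 s: v starts -17 m/s; Δx = -17·1 + ½·-10·1² = -22 m; v ends -27 m/s.
x(7) = 2 + Σ Δx = -50 m.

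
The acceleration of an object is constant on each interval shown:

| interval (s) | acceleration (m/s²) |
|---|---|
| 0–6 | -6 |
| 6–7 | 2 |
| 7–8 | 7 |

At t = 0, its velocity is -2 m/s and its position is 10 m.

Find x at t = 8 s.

-179.5 m

On each constant-a segment, Δv = aΔt and Δx = v₀Δt + ½aΔt²; chain segment to segment.
0–6 s: v starts -2 m/s; Δx = -2·6 + ½·-6·6² = -120 m; v ends -38 m/s.
6–7 s: v starts -38 m/s; Δx = -38·1 + ½·2·1² = -37 m; v ends -36 m/s.
7–8 s: v starts -36 m/s; Δx = -36·1 + ½·7·1² = -32.5 m; v ends -29 m/s.
x(8) = 10 + Σ Δx = -179.5 m.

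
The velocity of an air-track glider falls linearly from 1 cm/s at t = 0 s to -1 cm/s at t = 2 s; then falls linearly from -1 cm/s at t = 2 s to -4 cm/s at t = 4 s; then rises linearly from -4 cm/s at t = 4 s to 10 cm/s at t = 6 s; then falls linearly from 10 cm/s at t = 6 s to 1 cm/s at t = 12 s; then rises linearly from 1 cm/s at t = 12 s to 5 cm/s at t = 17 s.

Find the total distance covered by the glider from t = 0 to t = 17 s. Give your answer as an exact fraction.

Distance (not displacement) is the total path length: add the absolute areas under v-t.
0–2 s: v = 0 at t = 1 s; triangle areas 0.5 + 0.5 = 1 cm
2–4 s: |½(-1 + -4)(2)| = 5 cm
4–6 s: v = 0 at t = 32/7 s; triangle areas 8/7 + 50/7 = 58/7 cm
6–12 s: |½(10 + 1)(6)| = 33 cm
12–17 s: |½(1 + 5)(5)| = 15 cm
Total distance = 436/7 cm

436/7 cm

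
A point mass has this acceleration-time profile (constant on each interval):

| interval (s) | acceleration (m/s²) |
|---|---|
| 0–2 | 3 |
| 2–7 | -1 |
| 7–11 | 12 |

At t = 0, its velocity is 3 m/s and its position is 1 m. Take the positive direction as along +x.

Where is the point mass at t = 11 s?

157.5 m

On each constant-a segment, Δv = aΔt and Δx = v₀Δt + ½aΔt²; chain segment to segment.
0–2 s: v starts 3 m/s; Δx = 3·2 + ½·3·2² = 12 m; v ends 9 m/s.
2–7 s: v starts 9 m/s; Δx = 9·5 + ½·-1·5² = 32.5 m; v ends 4 m/s.
7–11 s: v starts 4 m/s; Δx = 4·4 + ½·12·4² = 112 m; v ends 52 m/s.
x(11) = 1 + Σ Δx = 157.5 m.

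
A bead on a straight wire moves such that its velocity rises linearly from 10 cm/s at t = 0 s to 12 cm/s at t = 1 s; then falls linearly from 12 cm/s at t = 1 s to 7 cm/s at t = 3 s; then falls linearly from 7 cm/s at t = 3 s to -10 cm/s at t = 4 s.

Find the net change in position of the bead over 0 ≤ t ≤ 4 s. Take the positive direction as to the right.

28.5 cm

Net displacement equals the area under the velocity-time graph (areas below the axis count negative).
0–1 s: ½(10 + 12)(1) = 11 cm
1–3 s: ½(12 + 7)(2) = 19 cm
3–4 s: ½(7 + -10)(1) = -1.5 cm
Net displacement = 28.5 cm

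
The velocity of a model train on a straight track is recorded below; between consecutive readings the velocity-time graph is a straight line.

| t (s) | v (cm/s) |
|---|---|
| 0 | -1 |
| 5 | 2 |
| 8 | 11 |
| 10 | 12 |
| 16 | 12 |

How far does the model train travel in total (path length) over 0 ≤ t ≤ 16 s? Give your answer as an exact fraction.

356/3 cm

Total distance travelled is ∫|v| dt — sum the magnitudes of each area piece.
0–5 s: v = 0 at t = 5/3 s; triangle areas 5/6 + 10/3 = 25/6 cm
5–8 s: |½(2 + 11)(3)| = 19.5 cm
8–10 s: |½(11 + 12)(2)| = 23 cm
10–16 s: |12| × 6 = 72 cm
Total distance = 356/3 cm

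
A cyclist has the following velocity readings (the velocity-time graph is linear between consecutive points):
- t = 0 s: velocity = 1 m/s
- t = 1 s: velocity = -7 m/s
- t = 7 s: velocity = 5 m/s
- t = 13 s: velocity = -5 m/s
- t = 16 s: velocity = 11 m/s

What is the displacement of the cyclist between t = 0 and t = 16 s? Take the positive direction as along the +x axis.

Net displacement equals the area under the velocity-time graph (areas below the axis count negative).
0–1 s: ½(1 + -7)(1) = -3 m
1–7 s: ½(-7 + 5)(6) = -6 m
7–13 s: ½(5 + -5)(6) = 0 m
13–16 s: ½(-5 + 11)(3) = 9 m
Net displacement = 0 m

0 m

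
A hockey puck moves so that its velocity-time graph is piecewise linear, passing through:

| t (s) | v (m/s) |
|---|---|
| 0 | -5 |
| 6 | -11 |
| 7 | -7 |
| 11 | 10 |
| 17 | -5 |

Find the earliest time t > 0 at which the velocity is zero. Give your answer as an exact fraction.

v changes sign on 7–11 s (from -7 to 10); the graph is linear there, so v = 0 at t = 7 + (7)·(11 − 7)/(10 − -7) = 147/17 s.

t = 147/17 s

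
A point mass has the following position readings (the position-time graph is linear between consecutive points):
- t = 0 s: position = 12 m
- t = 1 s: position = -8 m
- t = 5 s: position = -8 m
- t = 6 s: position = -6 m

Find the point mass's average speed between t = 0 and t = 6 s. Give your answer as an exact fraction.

Average speed = (total path length)/(elapsed time); on a piecewise-linear x-t graph the path length is Σ|Δx|.
0–1 s: |Δx| = |-8 − 12| = 20 m
1–5 s: |Δx| = |-8 − -8| = 0 m
5–6 s: |Δx| = |-6 − -8| = 2 m
Total path = 22 m; average speed = 22/6 = 11/3 m/s.

11/3 m/s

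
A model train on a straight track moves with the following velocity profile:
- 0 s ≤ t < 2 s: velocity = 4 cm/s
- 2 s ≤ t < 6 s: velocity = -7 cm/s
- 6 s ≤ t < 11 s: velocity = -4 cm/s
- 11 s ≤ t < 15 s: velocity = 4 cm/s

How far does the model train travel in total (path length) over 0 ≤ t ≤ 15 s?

Total distance travelled is ∫|v| dt — sum the magnitudes of each area piece.
0–2 s: |4| × 2 = 8 cm
2–6 s: |-7| × 4 = 28 cm
6–11 s: |-4| × 5 = 20 cm
11–15 s: |4| × 4 = 16 cm
Total distance = 72 cm

72 cm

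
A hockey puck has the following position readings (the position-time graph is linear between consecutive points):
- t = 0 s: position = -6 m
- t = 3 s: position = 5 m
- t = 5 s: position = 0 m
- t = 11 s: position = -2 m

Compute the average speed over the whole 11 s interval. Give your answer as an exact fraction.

Average speed = (total path length)/(elapsed time); on a piecewise-linear x-t graph the path length is Σ|Δx|.
0–3 s: |Δx| = |5 − -6| = 11 m
3–5 s: |Δx| = |0 − 5| = 5 m
5–11 s: |Δx| = |-2 − 0| = 2 m
Total path = 18 m; average speed = 18/11 = 18/11 m/s.

18/11 m/s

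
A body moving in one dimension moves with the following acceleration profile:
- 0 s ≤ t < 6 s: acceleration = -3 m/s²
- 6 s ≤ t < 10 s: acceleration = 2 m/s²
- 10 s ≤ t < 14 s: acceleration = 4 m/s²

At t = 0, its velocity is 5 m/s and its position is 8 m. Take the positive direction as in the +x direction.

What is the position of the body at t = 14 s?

-40 m

On each constant-a segment, Δv = aΔt and Δx = v₀Δt + ½aΔt²; chain segment to segment.
0–6 s: v starts 5 m/s; Δx = 5·6 + ½·-3·6² = -24 m; v ends -13 m/s.
6–10 s: v starts -13 m/s; Δx = -13·4 + ½·2·4² = -36 m; v ends -5 m/s.
10–14 s: v starts -5 m/s; Δx = -5·4 + ½·4·4² = 12 m; v ends 11 m/s.
x(14) = 8 + Σ Δx = -40 m.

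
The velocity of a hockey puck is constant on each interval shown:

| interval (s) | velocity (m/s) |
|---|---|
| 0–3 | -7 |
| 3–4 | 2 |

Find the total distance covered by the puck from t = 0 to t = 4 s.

23 m

Distance (not displacement) is the total path length: add the absolute areas under v-t.
0–3 s: |-7| × 3 = 21 m
3–4 s: |2| × 1 = 2 m
Total distance = 23 m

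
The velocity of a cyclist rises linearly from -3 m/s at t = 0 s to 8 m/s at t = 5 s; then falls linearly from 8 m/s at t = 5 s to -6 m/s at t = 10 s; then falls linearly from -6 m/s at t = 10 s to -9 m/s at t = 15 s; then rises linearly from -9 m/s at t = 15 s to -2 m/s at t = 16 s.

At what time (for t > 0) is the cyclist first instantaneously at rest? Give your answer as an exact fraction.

v changes sign on 0–5 s (from -3 to 8); the graph is linear there, so v = 0 at t = 0 + (3)·(5 − 0)/(8 − -3) = 15/11 s.

t = 15/11 s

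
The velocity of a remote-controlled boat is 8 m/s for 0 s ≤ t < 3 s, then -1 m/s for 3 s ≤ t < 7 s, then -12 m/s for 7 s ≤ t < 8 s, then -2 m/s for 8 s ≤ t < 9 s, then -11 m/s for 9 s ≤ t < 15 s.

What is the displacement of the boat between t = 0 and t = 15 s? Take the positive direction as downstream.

-60 m

Displacement is the signed area under the v-t curve.
0–3 s: 8 × 3 = 24 m
3–7 s: -1 × 4 = -4 m
7–8 s: -12 × 1 = -12 m
8–9 s: -2 × 1 = -2 m
9–15 s: -11 × 6 = -66 m
Net displacement = -60 m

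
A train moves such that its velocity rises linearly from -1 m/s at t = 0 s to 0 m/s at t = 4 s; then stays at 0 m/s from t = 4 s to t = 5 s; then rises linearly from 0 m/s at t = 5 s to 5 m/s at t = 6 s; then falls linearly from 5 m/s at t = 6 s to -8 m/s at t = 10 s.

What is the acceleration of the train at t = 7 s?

Acceleration is the slope of the v-t graph on 6–10 s: (-8 − 5)/(10 − 6) = -3.25 m/s².

-3.25 m/s²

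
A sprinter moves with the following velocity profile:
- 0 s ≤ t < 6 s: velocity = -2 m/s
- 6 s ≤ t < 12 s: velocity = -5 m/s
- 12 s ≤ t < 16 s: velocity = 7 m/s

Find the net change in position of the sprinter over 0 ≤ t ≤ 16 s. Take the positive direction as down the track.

Displacement is the signed area under the v-t curve.
0–6 s: -2 × 6 = -12 m
6–12 s: -5 × 6 = -30 m
12–16 s: 7 × 4 = 28 m
Net displacement = -14 m

-14 m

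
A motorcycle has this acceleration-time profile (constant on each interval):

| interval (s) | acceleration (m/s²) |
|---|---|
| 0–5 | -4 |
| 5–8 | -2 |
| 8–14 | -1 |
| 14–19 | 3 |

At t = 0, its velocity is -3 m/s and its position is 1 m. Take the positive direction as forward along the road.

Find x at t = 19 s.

On each constant-a segment, Δv = aΔt and Δx = v₀Δt + ½aΔt²; chain segment to segment.
0–5 s: v starts -3 m/s; Δx = -3·5 + ½·-4·5² = -65 m; v ends -23 m/s.
5–8 s: v starts -23 m/s; Δx = -23·3 + ½·-2·3² = -78 m; v ends -29 m/s.
8–14 s: v starts -29 m/s; Δx = -29·6 + ½·-1·6² = -192 m; v ends -35 m/s.
14–19 s: v starts -35 m/s; Δx = -35·5 + ½·3·5² = -137.5 m; v ends -20 m/s.
x(19) = 1 + Σ Δx = -471.5 m.

-471.5 m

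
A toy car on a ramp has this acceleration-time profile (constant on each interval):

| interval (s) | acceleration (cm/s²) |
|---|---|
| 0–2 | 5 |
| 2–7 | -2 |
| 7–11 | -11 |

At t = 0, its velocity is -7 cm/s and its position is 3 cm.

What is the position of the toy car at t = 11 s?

-127 cm

On each constant-a segment, Δv = aΔt and Δx = v₀Δt + ½aΔt²; chain segment to segment.
0–2 s: v starts -7 cm/s; Δx = -7·2 + ½·5·2² = -4 cm; v ends 3 cm/s.
2–7 s: v starts 3 cm/s; Δx = 3·5 + ½·-2·5² = -10 cm; v ends -7 cm/s.
7–11 s: v starts -7 cm/s; Δx = -7·4 + ½·-11·4² = -116 cm; v ends -51 cm/s.
x(11) = 3 + Σ Δx = -127 cm.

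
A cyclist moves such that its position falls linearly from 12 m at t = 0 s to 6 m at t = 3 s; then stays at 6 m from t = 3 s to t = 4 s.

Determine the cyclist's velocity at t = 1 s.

-2 m/s

Velocity is the slope of the x-t graph on 0–3 s: (6 − 12)/(3 − 0) = -2 m/s.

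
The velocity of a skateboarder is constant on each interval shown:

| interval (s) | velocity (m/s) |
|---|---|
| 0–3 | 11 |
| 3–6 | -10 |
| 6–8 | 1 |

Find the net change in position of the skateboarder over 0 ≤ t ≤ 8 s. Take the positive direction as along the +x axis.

Net displacement equals the area under the velocity-time graph (areas below the axis count negative).
0–3 s: 11 × 3 = 33 m
3–6 s: -10 × 3 = -30 m
6–8 s: 1 × 2 = 2 m
Net displacement = 5 m

5 m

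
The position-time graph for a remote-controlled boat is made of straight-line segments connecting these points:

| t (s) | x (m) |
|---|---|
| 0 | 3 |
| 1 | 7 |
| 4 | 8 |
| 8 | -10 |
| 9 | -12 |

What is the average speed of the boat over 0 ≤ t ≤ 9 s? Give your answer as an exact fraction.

Average speed = (total path length)/(elapsed time); on a piecewise-linear x-t graph the path length is Σ|Δx|.
0–1 s: |Δx| = |7 − 3| = 4 m
1–4 s: |Δx| = |8 − 7| = 1 m
4–8 s: |Δx| = |-10 − 8| = 18 m
8–9 s: |Δx| = |-12 − -10| = 2 m
Total path = 25 m; average speed = 25/9 = 25/9 m/s.

25/9 m/s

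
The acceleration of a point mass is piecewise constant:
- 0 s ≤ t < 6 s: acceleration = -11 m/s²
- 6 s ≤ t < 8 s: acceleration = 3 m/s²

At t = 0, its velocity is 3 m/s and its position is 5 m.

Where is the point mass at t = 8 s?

-295 m

On each constant-a segment, Δv = aΔt and Δx = v₀Δt + ½aΔt²; chain segment to segment.
0–6 s: v starts 3 m/s; Δx = 3·6 + ½·-11·6² = -180 m; v ends -63 m/s.
6–8 s: v starts -63 m/s; Δx = -63·2 + ½·3·2² = -120 m; v ends -57 m/s.
x(8) = 5 + Σ Δx = -295 m.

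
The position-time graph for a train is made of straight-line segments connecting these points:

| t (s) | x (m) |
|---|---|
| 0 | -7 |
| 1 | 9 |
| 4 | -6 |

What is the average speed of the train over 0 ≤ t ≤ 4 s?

Average speed = (total path length)/(elapsed time); on a piecewise-linear x-t graph the path length is Σ|Δx|.
0–1 s: |Δx| = |9 − -7| = 16 m
1–4 s: |Δx| = |-6 − 9| = 15 m
Total path = 31 m; average speed = 31/4 = 7.75 m/s.

7.75 m/s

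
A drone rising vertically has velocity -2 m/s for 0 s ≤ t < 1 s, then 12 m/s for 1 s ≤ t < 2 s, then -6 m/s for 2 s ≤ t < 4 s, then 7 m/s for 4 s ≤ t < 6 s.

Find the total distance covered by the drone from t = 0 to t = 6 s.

40 m

Distance (not displacement) is the total path length: add the absolute areas under v-t.
0–1 s: |-2| × 1 = 2 m
1–2 s: |12| × 1 = 12 m
2–4 s: |-6| × 2 = 12 m
4–6 s: |7| × 2 = 14 m
Total distance = 40 m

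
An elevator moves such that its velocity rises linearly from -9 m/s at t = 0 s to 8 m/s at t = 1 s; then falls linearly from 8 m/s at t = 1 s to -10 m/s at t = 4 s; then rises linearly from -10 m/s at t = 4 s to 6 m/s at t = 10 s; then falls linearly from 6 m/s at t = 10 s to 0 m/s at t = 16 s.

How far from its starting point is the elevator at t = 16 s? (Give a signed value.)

2.5 m

Displacement is the signed area under the v-t curve.
0–1 s: ½(-9 + 8)(1) = -0.5 m
1–4 s: ½(8 + -10)(3) = -3 m
4–10 s: ½(-10 + 6)(6) = -12 m
10–16 s: ½(6 + 0)(6) = 18 m
Net displacement = 2.5 m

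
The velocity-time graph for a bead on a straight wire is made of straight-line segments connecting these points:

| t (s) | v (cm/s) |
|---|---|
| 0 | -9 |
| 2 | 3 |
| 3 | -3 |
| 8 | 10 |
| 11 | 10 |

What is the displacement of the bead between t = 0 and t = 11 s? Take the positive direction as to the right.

Displacement is the signed area under the v-t curve.
0–2 s: ½(-9 + 3)(2) = -6 cm
2–3 s: ½(3 + -3)(1) = 0 cm
3–8 s: ½(-3 + 10)(5) = 17.5 cm
8–11 s: 10 × 3 = 30 cm
Net displacement = 41.5 cm

41.5 cm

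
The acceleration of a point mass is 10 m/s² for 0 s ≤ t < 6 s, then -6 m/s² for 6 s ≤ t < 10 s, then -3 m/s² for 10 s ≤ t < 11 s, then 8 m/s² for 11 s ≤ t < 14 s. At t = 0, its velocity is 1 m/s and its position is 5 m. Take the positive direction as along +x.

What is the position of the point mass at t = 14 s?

On each constant-a segment, Δv = aΔt and Δx = v₀Δt + ½aΔt²; chain segment to segment.
0–6 s: v starts 1 m/s; Δx = 1·6 + ½·10·6² = 186 m; v ends 61 m/s.
6–10 s: v starts 61 m/s; Δx = 61·4 + ½·-6·4² = 196 m; v ends 37 m/s.
10–11 s: v starts 37 m/s; Δx = 37·1 + ½·-3·1² = 35.5 m; v ends 34 m/s.
11–14 s: v starts 34 m/s; Δx = 34·3 + ½·8·3² = 138 m; v ends 58 m/s.
x(14) = 5 + Σ Δx = 560.5 m.

560.5 m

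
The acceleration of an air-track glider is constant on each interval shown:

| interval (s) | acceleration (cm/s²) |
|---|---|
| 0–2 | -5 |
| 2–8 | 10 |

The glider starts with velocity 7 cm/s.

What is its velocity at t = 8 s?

Δv equals the area under the a-t graph; then v = v₀ + Δv.
0–2 s: -5 × 2 = -10 cm/s
2–8 s: 10 × 6 = 60 cm/s
Δv = 50 cm/s, so v(8) = 7 + (50) = 57 cm/s.

57 cm/s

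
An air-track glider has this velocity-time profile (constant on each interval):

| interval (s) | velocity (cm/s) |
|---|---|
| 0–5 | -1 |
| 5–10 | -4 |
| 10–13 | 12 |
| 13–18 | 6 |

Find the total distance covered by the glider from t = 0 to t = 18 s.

91 cm

Total distance travelled is ∫|v| dt — sum the magnitudes of each area piece.
0–5 s: |-1| × 5 = 5 cm
5–10 s: |-4| × 5 = 20 cm
10–13 s: |12| × 3 = 36 cm
13–18 s: |6| × 5 = 30 cm
Total distance = 91 cm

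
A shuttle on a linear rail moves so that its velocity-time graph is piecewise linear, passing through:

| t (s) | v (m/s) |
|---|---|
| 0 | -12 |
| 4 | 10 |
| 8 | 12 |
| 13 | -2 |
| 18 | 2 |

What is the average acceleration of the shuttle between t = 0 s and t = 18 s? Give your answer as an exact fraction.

7/9 m/s²

Average acceleration = Δv/Δt = (2 − -12)/(18 − 0) = 7/9 m/s².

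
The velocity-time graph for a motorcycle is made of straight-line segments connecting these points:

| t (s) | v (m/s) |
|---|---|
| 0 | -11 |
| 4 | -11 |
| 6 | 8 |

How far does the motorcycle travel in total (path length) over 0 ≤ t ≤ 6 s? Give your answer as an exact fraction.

1021/19 m

Total distance travelled is ∫|v| dt — sum the magnitudes of each area piece.
0–4 s: |-11| × 4 = 44 m
4–6 s: v = 0 at t = 98/19 s; triangle areas 121/19 + 64/19 = 185/19 m
Total distance = 1021/19 m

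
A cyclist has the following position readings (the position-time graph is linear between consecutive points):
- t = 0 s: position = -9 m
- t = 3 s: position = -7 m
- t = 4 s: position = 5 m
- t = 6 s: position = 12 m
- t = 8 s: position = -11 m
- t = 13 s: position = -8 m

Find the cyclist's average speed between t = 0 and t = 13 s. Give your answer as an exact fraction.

Average speed = (total path length)/(elapsed time); on a piecewise-linear x-t graph the path length is Σ|Δx|.
0–3 s: |Δx| = |-7 − -9| = 2 m
3–4 s: |Δx| = |5 − -7| = 12 m
4–6 s: |Δx| = |12 − 5| = 7 m
6–8 s: |Δx| = |-11 − 12| = 23 m
8–13 s: |Δx| = |-8 − -11| = 3 m
Total path = 47 m; average speed = 47/13 = 47/13 m/s.

47/13 m/s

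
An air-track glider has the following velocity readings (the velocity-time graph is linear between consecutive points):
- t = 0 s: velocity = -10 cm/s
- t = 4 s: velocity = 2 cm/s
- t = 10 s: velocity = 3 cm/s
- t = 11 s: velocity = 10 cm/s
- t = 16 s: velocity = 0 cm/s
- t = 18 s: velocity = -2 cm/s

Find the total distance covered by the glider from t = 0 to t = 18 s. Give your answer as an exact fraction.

395/6 cm

Total distance travelled is ∫|v| dt — sum the magnitudes of each area piece.
0–4 s: v = 0 at t = 10/3 s; triangle areas 50/3 + 2/3 = 52/3 cm
4–10 s: |½(2 + 3)(6)| = 15 cm
10–11 s: |½(3 + 10)(1)| = 6.5 cm
11–16 s: |½(10 + 0)(5)| = 25 cm
16–18 s: |½(0 + -2)(2)| = 2 cm
Total distance = 395/6 cm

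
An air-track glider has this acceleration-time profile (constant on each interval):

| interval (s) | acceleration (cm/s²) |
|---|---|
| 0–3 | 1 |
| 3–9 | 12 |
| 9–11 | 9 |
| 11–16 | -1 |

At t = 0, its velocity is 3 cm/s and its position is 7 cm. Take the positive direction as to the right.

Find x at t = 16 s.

On each constant-a segment, Δv = aΔt and Δx = v₀Δt + ½aΔt²; chain segment to segment.
0–3 s: v starts 3 cm/s; Δx = 3·3 + ½·1·3² = 13.5 cm; v ends 6 cm/s.
3–9 s: v starts 6 cm/s; Δx = 6·6 + ½·12·6² = 252 cm; v ends 78 cm/s.
9–11 s: v starts 78 cm/s; Δx = 78·2 + ½·9·2² = 174 cm; v ends 96 cm/s.
11–16 s: v starts 96 cm/s; Δx = 96·5 + ½·-1·5² = 467.5 cm; v ends 91 cm/s.
x(16) = 7 + Σ Δx = 914 cm.

914 cm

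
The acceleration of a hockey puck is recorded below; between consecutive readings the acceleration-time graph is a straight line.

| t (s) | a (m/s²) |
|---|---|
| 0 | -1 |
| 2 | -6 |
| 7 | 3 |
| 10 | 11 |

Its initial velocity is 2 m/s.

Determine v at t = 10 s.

8.5 m/s

Δv equals the area under the a-t graph; then v = v₀ + Δv.
0–2 s: ½(-1 + -6)(2) = -7 m/s
2–7 s: ½(-6 + 3)(5) = -7.5 m/s
7–10 s: ½(3 + 11)(3) = 21 m/s
Δv = 6.5 m/s, so v(10) = 2 + (6.5) = 8.5 m/s.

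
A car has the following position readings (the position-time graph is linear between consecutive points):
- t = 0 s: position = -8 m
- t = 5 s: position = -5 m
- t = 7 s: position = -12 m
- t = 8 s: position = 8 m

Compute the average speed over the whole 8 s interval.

Average speed = (total path length)/(elapsed time); on a piecewise-linear x-t graph the path length is Σ|Δx|.
0–5 s: |Δx| = |-5 − -8| = 3 m
5–7 s: |Δx| = |-12 − -5| = 7 m
7–8 s: |Δx| = |8 − -12| = 20 m
Total path = 30 m; average speed = 30/8 = 3.75 m/s.

3.75 m/s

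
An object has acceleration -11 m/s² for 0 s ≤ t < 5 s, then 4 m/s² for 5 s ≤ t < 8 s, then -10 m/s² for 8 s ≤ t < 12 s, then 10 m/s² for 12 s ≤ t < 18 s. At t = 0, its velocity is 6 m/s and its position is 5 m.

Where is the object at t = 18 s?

-741.5 m

On each constant-a segment, Δv = aΔt and Δx = v₀Δt + ½aΔt²; chain segment to segment.
0–5 s: v starts 6 m/s; Δx = 6·5 + ½·-11·5² = -107.5 m; v ends -49 m/s.
5–8 s: v starts -49 m/s; Δx = -49·3 + ½·4·3² = -129 m; v ends -37 m/s.
8–12 s: v starts -37 m/s; Δx = -37·4 + ½·-10·4² = -228 m; v ends -77 m/s.
12–18 s: v starts -77 m/s; Δx = -77·6 + ½·10·6² = -282 m; v ends -17 m/s.
x(18) = 5 + Σ Δx = -741.5 m.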